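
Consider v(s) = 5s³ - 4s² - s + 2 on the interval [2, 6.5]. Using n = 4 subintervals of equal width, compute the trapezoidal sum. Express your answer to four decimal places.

Δs = (6.5 − 2)/4 = 1.125.
v(2) = 24, v(3.125) = 57549/512, v(4.25) = 309.328125, v(5.375) = 336639/512, v(6.5) = 1199.625.
T_4 = (Δs/2)·[v(s_0) + 2v(s_1) + 2v(s_2) + 2v(s_3) + v(s_4)].
Sum ≈ 1902.4189.

1902.4189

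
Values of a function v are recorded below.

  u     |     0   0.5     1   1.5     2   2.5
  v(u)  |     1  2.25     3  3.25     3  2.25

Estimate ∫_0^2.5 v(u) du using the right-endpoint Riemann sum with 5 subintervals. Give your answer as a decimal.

Δu = 0.5.
Sum = 0.5·[2.25 + 3 + 3.25 + 3 + 2.25] = 6.875.

6.875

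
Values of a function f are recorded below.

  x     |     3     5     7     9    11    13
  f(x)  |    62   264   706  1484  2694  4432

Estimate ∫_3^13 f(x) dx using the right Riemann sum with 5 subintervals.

19160

Δx = 2.
Sum = 2·[264 + 706 + 1484 + 2694 + 4432] = 19160.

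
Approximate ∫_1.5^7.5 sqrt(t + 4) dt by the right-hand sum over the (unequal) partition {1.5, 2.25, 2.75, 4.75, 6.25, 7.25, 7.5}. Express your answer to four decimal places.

Subinterval widths: 0.75, 0.5, 2, 1.5, 1, 0.25.
Right endpoints: 2.25, 2.75, 4.75, 6.25, 7.25, 7.5.
f(2.25) ≈ 2.5000, f(2.75) ≈ 2.5981, f(4.75) ≈ 2.9580, f(6.25) ≈ 3.2016, f(7.25) ≈ 3.3541, f(7.5) ≈ 3.3912.
Sum = Σ Δt_i · f(t_i).
Sum ≈ 18.0944.

18.0944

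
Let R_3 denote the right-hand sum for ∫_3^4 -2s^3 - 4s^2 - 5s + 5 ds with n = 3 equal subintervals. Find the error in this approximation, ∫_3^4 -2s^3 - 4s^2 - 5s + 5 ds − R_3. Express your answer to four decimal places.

Exact integral: ∫_3^4 f(s) ds ≈ -149.333333.
R_3 ≈ -167.629630.
Error ≈ -149.333333 − (-167.629630) ≈ 18.2963.

18.2963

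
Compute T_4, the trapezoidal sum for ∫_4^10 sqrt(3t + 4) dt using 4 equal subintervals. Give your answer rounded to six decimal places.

Δt = (10 − 4)/4 = 1.5.
f(4) ≈ 4.000000, f(5.5) ≈ 4.527693, f(7) ≈ 5.000000, f(8.5) ≈ 5.431390, f(10) ≈ 5.830952.
T_4 = (Δt/2)·[f(t_0) + 2f(t_1) + 2f(t_2) + 2f(t_3) + f(t_4)].
Sum ≈ 29.811838.

29.811838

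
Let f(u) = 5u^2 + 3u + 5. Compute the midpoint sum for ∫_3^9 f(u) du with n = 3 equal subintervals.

1298

Δu = (9 − 3)/3 = 2.
Midpoints: 4, 6, 8.
f(4) = 97, f(6) = 203, f(8) = 349.
Sum = Δu · [f(4) + f(6) + f(8)].
Sum = 1298.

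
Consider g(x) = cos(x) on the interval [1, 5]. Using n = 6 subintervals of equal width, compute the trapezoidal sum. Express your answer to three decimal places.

-1.733

Δx = (5 − 1)/6 = 2/3.
g(1) ≈ 0.540, g(5/3) ≈ -0.096, g(7/3) ≈ -0.691, g(3) ≈ -0.990, g(11/3) ≈ -0.865, g(13/3) ≈ -0.370, g(5) ≈ 0.284.
T_6 = (Δx/2)·[g(x_0) + 2g(x_1) + ... + 2g(x_{5}) + g(x_6)].
Sum ≈ -1.733.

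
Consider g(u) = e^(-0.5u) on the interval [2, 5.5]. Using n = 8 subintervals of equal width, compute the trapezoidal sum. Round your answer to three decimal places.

0.610

Δu = (5.5 − 2)/8 = 0.4375.
g(2) ≈ 0.368, g(2.4375) ≈ 0.296, g(2.875) ≈ 0.238, g(3.3125) ≈ 0.191, g(3.75) ≈ 0.153, g(4.1875) ≈ 0.123, g(4.625) ≈ 0.099, g(5.0625) ≈ 0.080, g(5.5) ≈ 0.064.
T_8 = (Δu/2)·[g(u_0) + 2g(u_1) + ... + 2g(u_{7}) + g(u_8)].
Sum ≈ 0.610.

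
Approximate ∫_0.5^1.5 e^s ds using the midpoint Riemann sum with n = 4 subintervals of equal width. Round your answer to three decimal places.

2.826

Δs = (1.5 − 0.5)/4 = 0.25.
Midpoints: 0.625, 0.875, 1.125, 1.375.
f(0.625) ≈ 1.868, f(0.875) ≈ 2.399, f(1.125) ≈ 3.080, f(1.375) ≈ 3.955.
Sum = Δs · [f(0.625) + f(0.875) + f(1.125) + f(1.375)].
Sum ≈ 2.826.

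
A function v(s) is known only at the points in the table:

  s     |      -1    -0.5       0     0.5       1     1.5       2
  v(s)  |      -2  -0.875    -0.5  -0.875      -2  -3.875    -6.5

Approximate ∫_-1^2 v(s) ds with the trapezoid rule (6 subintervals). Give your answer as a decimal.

Δs = 0.5.
T_6 = (0.5/2)·[(-2) + 2·(-0.875) + 2·(-0.5) + 2·(-0.875) + 2·(-2) + 2·(-3.875) + (-6.5)] = -6.1875.

-6.1875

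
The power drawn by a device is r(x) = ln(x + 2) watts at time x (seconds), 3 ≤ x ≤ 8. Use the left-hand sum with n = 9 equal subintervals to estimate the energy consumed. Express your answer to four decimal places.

9.7836

Δx = (8 − 3)/9 = 5/9.
Left endpoints: 3, 32/9, 37/9, 14/3, 47/9, 52/9, 19/3, 62/9, 67/9.
r(3) ≈ 1.6094, r(32/9) ≈ 1.7148, r(37/9) ≈ 1.8101, r(14/3) ≈ 1.8971, r(47/9) ≈ 1.9772, r(52/9) ≈ 2.0513, r(19/3) ≈ 2.1203, r(62/9) ≈ 2.1848, r(67/9) ≈ 2.2454.
Sum = Δx · [r(3) + r(32/9) + r(37/9) + ...].
Sum ≈ 9.7836.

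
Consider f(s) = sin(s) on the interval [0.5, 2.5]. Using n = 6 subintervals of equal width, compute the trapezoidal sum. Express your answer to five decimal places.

Δs = (2.5 − 0.5)/6 = 1/3.
f(0.5) ≈ 0.47943, f(5/6) ≈ 0.74018, f(7/6) ≈ 0.91944, f(1.5) ≈ 0.99749, f(11/6) ≈ 0.96573, f(13/6) ≈ 0.82766, f(2.5) ≈ 0.59847.
T_6 = (Δs/2)·[f(s_0) + 2f(s_1) + ... + 2f(s_{5}) + f(s_6)].
Sum ≈ 1.66315.

1.66315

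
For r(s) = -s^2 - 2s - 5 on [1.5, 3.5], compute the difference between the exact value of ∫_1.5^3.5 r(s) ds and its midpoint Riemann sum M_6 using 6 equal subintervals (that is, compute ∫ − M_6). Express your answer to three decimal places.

-0.019

Exact integral: ∫_1.5^3.5 r(s) ds ≈ -33.16667.
M_6 ≈ -33.14815.
Error ≈ -33.16667 − (-33.14815) ≈ -0.019.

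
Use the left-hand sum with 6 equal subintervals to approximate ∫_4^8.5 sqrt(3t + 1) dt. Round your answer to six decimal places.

Δt = (8.5 − 4)/6 = 0.75.
Left endpoints: 4, 4.75, 5.5, 6.25, 7, 7.75.
f(4) ≈ 3.605551, f(4.75) ≈ 3.905125, f(5.5) ≈ 4.183300, f(6.25) ≈ 4.444097, f(7) ≈ 4.690416, f(7.75) ≈ 4.924429.
Sum = Δt · [f(4) + f(4.75) + f(5.5) + ...].
Sum ≈ 19.314689.

19.314689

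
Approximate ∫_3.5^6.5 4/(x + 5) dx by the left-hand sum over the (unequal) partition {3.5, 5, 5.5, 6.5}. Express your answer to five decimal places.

1.28683

Subinterval widths: 1.5, 0.5, 1.
Left endpoints: 3.5, 5, 5.5.
f(3.5) = 8/17, f(5) = 0.4, f(5.5) = 8/21.
Sum = Σ Δx_i · f(x_i).
Sum ≈ 1.28683.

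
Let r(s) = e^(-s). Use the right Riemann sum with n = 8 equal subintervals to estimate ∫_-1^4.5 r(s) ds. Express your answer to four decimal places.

1.8824

Δs = (4.5 − (-1))/8 = 0.6875.
Right endpoints: -0.3125, 0.375, 1.0625, 1.75, 2.4375, 3.125, 3.8125, 4.5.
r(-0.3125) ≈ 1.3668, r(0.375) ≈ 0.6873, r(1.0625) ≈ 0.3456, r(1.75) ≈ 0.1738, r(2.4375) ≈ 0.0874, r(3.125) ≈ 0.0439, r(3.8125) ≈ 0.0221, r(4.5) ≈ 0.0111.
Sum = Δs · [r(-0.3125) + r(0.375) + r(1.0625) + ...].
Sum ≈ 1.8824.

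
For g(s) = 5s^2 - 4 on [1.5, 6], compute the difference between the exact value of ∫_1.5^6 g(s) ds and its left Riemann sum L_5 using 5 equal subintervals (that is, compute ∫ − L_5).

72.9

Exact integral: ∫_1.5^6 g(s) ds = 336.375.
L_5 = 263.475.
Error = 336.375 − 263.475 = 72.9.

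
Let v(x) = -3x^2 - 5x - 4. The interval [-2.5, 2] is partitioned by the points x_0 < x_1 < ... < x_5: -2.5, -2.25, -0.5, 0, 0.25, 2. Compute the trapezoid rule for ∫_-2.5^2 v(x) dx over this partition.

Subinterval widths: 0.25, 1.75, 0.5, 0.25, 1.75.
v(-2.5) = -10.25, v(-2.25) = -7.9375, v(-0.5) = -2.25, v(0) = -4, v(0.25) = -5.4375, v(2) = -26.
On each subinterval the trapezoid contributes (Δx_i/2)·[v(x_{i-1}) + v(x_i)].
Sum = -41.4375.

-41.4375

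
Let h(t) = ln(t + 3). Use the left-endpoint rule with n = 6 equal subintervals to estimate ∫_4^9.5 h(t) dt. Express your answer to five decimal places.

Δt = (9.5 − 4)/6 = 11/12.
Left endpoints: 4, 59/12, 35/6, 6.75, 23/3, 103/12.
h(4) ≈ 1.94591, h(59/12) ≈ 2.06897, h(35/6) ≈ 2.17853, h(6.75) ≈ 2.27727, h(23/3) ≈ 2.36712, h(103/12) ≈ 2.44957.
Sum = Δt · [h(4) + h(59/12) + h(35/6) + ...].
Sum ≈ 12.18009.

12.18009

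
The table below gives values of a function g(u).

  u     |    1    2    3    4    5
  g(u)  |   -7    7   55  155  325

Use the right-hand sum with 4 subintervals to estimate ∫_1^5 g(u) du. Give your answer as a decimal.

Δu = 1.
Sum = 1·[7 + 55 + 155 + 325] = 542.

542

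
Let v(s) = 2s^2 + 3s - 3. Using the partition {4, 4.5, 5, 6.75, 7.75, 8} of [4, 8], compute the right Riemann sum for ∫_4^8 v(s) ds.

Subinterval widths: 0.5, 0.5, 1.75, 1, 0.25.
Right endpoints: 4.5, 5, 6.75, 7.75, 8.
v(4.5) = 51, v(5) = 62, v(6.75) = 108.375, v(7.75) = 140.375, v(8) = 149.
Sum = Σ Δs_i · v(s_i).
Sum = 423.78125.

423.78125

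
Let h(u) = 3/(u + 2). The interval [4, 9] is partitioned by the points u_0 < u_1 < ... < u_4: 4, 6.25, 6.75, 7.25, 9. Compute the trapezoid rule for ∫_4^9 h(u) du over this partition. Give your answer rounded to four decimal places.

Subinterval widths: 2.25, 0.5, 0.5, 1.75.
h(4) = 0.5, h(6.25) = 4/11, h(6.75) = 12/35, h(7.25) = 12/37, h(9) = 3/11.
On each subinterval the trapezoid contributes (Δu_i/2)·[h(u_{i-1}) + h(u_i)].
Sum ≈ 1.8374.

1.8374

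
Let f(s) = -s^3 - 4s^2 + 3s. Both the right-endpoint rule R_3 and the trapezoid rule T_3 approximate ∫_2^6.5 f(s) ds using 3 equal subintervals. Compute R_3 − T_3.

-304.59375

R_3 = -1073.25.
T_3 = -768.65625.
R_3 − T_3 = -304.59375.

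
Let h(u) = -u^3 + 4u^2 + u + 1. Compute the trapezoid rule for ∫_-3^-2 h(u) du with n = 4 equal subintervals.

Δu = (-2 − (-3))/4 = 0.25.
h(-3) = 61, h(-2.75) = 49.296875, h(-2.5) = 39.125, h(-2.25) = 30.390625, h(-2) = 23.
T_4 = (Δu/2)·[h(u_0) + 2h(u_1) + 2h(u_2) + 2h(u_3) + h(u_4)].
Sum = 40.203125.

40.203125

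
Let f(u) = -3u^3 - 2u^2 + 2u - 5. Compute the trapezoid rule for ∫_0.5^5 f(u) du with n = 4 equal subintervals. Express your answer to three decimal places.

-575.095

Δu = (5 − 0.5)/4 = 1.125.
f(0.5) = -4.875, f(1.625) = -10191/512, f(2.75) = -77.015625, f(3.875) = -103341/512, f(5) = -420.
T_4 = (Δu/2)·[f(u_0) + 2f(u_1) + 2f(u_2) + 2f(u_3) + f(u_4)].
Sum ≈ -575.095.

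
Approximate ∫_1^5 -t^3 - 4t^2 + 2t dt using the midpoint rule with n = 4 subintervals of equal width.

Δt = (5 − 1)/4 = 1.
Midpoints: 1.5, 2.5, 3.5, 4.5.
f(1.5) = -9.375, f(2.5) = -35.625, f(3.5) = -84.875, f(4.5) = -163.125.
Sum = Δt · [f(1.5) + f(2.5) + f(3.5) + f(4.5)].
Sum = -293.

-293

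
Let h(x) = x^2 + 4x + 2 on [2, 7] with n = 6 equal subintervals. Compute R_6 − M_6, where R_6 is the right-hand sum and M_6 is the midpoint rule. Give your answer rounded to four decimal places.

27.9514

R_6 ≈ 239.328704.
M_6 ≈ 211.377315.
R_6 − M_6 ≈ 27.9514.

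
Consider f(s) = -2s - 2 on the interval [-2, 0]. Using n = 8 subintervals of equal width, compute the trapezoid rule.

Δs = (0 − (-2))/8 = 0.25.
f(-2) = 2, f(-1.75) = 1.5, f(-1.5) = 1, f(-1.25) = 0.5, f(-1) = 0, f(-0.75) = -0.5, f(-0.5) = -1, f(-0.25) = -1.5, f(0) = -2.
T_8 = (Δs/2)·[f(s_0) + 2f(s_1) + ... + 2f(s_{7}) + f(s_8)].
Sum = 0.

0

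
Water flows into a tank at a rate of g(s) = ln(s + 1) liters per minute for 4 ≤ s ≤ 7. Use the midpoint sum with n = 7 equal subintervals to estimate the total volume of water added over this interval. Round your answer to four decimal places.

Δs = (7 − 4)/7 = 3/7.
Midpoints: 59/14, 65/14, 71/14, 5.5, 83/14, 89/14, 95/14.
g(59/14) ≈ 1.6514, g(65/14) ≈ 1.7304, g(71/14) ≈ 1.8036, g(5.5) ≈ 1.8718, g(83/14) ≈ 1.9357, g(89/14) ≈ 1.9957, g(95/14) ≈ 2.0523.
Sum = Δs · [g(59/14) + g(65/14) + g(71/14) + ...].
Sum ≈ 5.5889.

5.5889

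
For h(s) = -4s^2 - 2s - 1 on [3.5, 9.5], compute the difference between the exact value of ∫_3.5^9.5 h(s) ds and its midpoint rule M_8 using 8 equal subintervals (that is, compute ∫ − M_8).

Exact integral: ∫_3.5^9.5 h(s) ds = -1170.
M_8 = -1168.875.
Error = -1170 − (-1168.875) = -1.125.

-1.125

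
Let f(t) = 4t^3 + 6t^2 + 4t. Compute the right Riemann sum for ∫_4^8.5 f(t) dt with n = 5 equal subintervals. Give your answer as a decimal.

Δt = (8.5 − 4)/5 = 0.9.
Right endpoints: 4.9, 5.8, 6.7, 7.6, 8.5.
f(4.9) = 634.256, f(5.8) = 1005.488, f(6.7) = 1499.192, f(7.6) = 2132.864, f(8.5) = 2924.
Sum = Δt · [f(4.9) + f(5.8) + f(6.7) + f(7.6) + f(8.5)].
Sum = 7376.22.

7376.22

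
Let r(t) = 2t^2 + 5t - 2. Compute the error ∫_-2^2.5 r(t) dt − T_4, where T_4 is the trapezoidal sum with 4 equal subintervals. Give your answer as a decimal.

-1.8984375

Exact integral: ∫_-2^2.5 r(t) dt = 12.375.
T_4 = 14.2734375.
Error = 12.375 − 14.2734375 = -1.8984375.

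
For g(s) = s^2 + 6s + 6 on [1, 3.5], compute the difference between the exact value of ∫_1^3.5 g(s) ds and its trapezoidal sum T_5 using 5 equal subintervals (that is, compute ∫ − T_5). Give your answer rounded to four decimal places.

-0.1042

Exact integral: ∫_1^3.5 g(s) ds ≈ 62.708333.
T_5 = 62.8125.
Error ≈ 62.708333 − 62.8125 ≈ -0.1042.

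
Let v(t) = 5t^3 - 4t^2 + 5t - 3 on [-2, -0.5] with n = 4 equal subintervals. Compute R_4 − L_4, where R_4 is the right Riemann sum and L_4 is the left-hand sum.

23.203125

R_4 ≈ -33.49511719.
L_4 ≈ -56.69824219.
R_4 − L_4 = 23.203125.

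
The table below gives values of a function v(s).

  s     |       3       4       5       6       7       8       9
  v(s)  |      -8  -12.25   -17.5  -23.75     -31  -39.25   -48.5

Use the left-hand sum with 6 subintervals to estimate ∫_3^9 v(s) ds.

Δs = 1.
Sum = 1·[(-8) + (-12.25) + (-17.5) + (-23.75) + (-31) + (-39.25)] = -131.75.

-131.75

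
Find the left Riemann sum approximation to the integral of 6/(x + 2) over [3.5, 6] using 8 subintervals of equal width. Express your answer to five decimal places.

Δx = (6 − 3.5)/8 = 0.3125.
Left endpoints: 3.5, 3.8125, 4.125, 4.4375, 4.75, 5.0625, 5.375, 5.6875.
f(3.5) = 12/11, f(3.8125) = 32/31, f(4.125) = 48/49, f(4.4375) = 96/103, f(4.75) = 8/9, f(5.0625) = 96/113, f(5.375) = 48/59, f(5.6875) = 32/41.
Sum = Δx · [f(3.5) + f(3.8125) + f(4.125) + ...].
Sum ≈ 2.30228.

2.30228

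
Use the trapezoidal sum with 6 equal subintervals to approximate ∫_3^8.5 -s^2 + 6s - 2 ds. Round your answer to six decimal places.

Δs = (8.5 − 3)/6 = 11/12.
f(3) = 7, f(47/12) = 887/144, f(29/6) = 131/36, f(5.75) = -0.5625, f(20/3) = -58/9, f(91/12) = -2017/144, f(8.5) = -23.25.
T_6 = (Δs/2)·[f(s_0) + 2f(s_1) + ... + 2f(s_{5}) + f(s_6)].
Sum ≈ -17.728588.

-17.728588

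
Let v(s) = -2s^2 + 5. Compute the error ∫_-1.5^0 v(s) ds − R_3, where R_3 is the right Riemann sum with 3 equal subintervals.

-1

Exact integral: ∫_-1.5^0 v(s) ds = 5.25.
R_3 = 6.25.
Error = 5.25 − 6.25 = -1.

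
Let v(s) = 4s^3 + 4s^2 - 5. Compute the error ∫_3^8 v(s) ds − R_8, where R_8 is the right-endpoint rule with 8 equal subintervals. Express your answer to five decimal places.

Exact integral: ∫_3^8 v(s) ds ≈ 4636.6666667.
R_8 = 5334.453125.
Error ≈ 4636.6666667 − 5334.453125 ≈ -697.78646.

-697.78646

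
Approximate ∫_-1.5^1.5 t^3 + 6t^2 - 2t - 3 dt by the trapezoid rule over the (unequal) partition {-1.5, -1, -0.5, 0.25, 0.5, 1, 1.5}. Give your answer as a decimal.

5.4140625

Subinterval widths: 0.5, 0.5, 0.75, 0.25, 0.5, 0.5.
f(-1.5) = 10.125, f(-1) = 4, f(-0.5) = -0.625, f(0.25) = -3.109375, f(0.5) = -2.375, f(1) = 2, f(1.5) = 10.875.
On each subinterval the trapezoid contributes (Δt_i/2)·[f(t_{i-1}) + f(t_i)].
Sum = 5.4140625.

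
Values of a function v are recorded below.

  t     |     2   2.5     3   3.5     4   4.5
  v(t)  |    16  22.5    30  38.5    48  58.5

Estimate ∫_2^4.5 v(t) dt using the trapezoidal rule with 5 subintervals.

Δt = 0.5.
T_5 = (0.5/2)·[16 + 2·22.5 + 2·30 + 2·38.5 + 2·48 + 58.5] = 88.125.

88.125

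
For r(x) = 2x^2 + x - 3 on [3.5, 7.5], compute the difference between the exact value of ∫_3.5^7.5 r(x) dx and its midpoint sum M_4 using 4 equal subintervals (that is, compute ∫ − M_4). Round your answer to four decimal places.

Exact integral: ∫_3.5^7.5 r(x) dx ≈ 262.666667.
M_4 = 262.
Error ≈ 262.666667 − 262 ≈ 0.6667.

0.6667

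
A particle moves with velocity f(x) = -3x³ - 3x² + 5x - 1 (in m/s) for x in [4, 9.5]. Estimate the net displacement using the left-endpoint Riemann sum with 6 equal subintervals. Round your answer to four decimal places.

Δx = (9.5 − 4)/6 = 11/12.
Left endpoints: 4, 59/12, 35/6, 6.75, 23/3, 103/12.
f(4) = -221, f(59/12) = -233567/576, f(35/6) = -48197/72, f(6.75) = -1026.578125, f(23/3) = -13418/9, f(103/12) = -1195891/576.
Sum = Δx · [f(4) + f(59/12) + f(35/6) + ...].
Sum ≈ -5398.7704.

-5398.7704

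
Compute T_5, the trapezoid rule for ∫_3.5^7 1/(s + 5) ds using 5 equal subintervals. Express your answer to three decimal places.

Δs = (7 − 3.5)/5 = 0.7.
f(3.5) = 2/17, f(4.2) = 5/46, f(4.9) = 10/99, f(5.6) = 5/53, f(6.3) = 10/113, f(7) = 1/12.
T_5 = (Δs/2)·[f(s_0) + 2f(s_1) + ... + 2f(s_{4}) + f(s_5)].
Sum ≈ 0.345.

0.345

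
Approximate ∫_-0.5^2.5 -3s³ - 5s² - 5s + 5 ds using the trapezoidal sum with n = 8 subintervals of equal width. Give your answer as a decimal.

-56.484375

Δs = (2.5 − (-0.5))/8 = 0.375.
f(-0.5) = 6.625, f(-0.125) = 2843/512, f(0.25) = 3.390625, f(0.625) = -415/512, f(1) = -8, f(1.375) = -9793/512, f(1.75) = -35.140625, f(2.125) = -29179/512, f(2.5) = -85.625.
T_8 = (Δs/2)·[f(s_0) + 2f(s_1) + ... + 2f(s_{7}) + f(s_8)].
Sum = -56.484375.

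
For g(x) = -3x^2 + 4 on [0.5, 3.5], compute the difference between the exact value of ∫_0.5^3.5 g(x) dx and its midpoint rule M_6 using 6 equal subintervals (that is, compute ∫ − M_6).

Exact integral: ∫_0.5^3.5 g(x) dx = -30.75.
M_6 = -30.5625.
Error = -30.75 − (-30.5625) = -0.1875.

-0.1875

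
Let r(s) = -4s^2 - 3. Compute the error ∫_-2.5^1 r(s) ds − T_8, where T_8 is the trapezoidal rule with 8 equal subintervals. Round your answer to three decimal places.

0.447

Exact integral: ∫_-2.5^1 r(s) ds ≈ -32.66667.
T_8 = -33.11328125.
Error ≈ -32.66667 − (-33.11328125) ≈ 0.447.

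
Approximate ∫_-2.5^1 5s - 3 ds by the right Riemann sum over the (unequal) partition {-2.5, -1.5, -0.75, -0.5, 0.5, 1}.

-16.4375

Subinterval widths: 1, 0.75, 0.25, 1, 0.5.
Right endpoints: -1.5, -0.75, -0.5, 0.5, 1.
f(-1.5) = -10.5, f(-0.75) = -6.75, f(-0.5) = -5.5, f(0.5) = -0.5, f(1) = 2.
Sum = Σ Δs_i · f(s_i).
Sum = -16.4375.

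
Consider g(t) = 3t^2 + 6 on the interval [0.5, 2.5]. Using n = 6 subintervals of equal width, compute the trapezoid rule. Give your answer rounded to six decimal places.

Δt = (2.5 − 0.5)/6 = 1/3.
g(0.5) = 6.75, g(5/6) = 97/12, g(7/6) = 121/12, g(1.5) = 12.75, g(11/6) = 193/12, g(13/6) = 241/12, g(2.5) = 24.75.
T_6 = (Δt/2)·[g(t_0) + 2g(t_1) + ... + 2g(t_{5}) + g(t_6)].
Sum ≈ 27.611111.

27.611111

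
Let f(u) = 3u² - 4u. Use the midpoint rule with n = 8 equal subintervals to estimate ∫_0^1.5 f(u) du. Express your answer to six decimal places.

-1.138184

Δu = (1.5 − 0)/8 = 0.1875.
Midpoints: 0.09375, 0.28125, 0.46875, 0.65625, 0.84375, 1.03125, 1.21875, 1.40625.
f(0.09375) = -357/1024, f(0.28125) = -909/1024, f(0.46875) = -1245/1024, f(0.65625) = -1365/1024, f(0.84375) = -1269/1024, f(1.03125) = -957/1024, f(1.21875) = -429/1024, f(1.40625) = 315/1024.
Sum = Δu · [f(0.09375) + f(0.28125) + f(0.46875) + ...].
Sum ≈ -1.138184.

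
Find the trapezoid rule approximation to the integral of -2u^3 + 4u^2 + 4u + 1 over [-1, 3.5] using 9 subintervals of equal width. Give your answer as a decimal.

10.3125

Δu = (3.5 − (-1))/9 = 0.5.
f(-1) = 3, f(-0.5) = 0.25, f(0) = 1, f(0.5) = 3.75, f(1) = 7, f(1.5) = 9.25, f(2) = 9, f(2.5) = 4.75, f(3) = -5, f(3.5) = -21.75.
T_9 = (Δu/2)·[f(u_0) + 2f(u_1) + ... + 2f(u_{8}) + f(u_9)].
Sum = 10.3125.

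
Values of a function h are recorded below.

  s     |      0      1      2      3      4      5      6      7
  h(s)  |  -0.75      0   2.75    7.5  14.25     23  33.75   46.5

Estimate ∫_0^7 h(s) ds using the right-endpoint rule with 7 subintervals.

Δs = 1.
Sum = 1·[0 + 2.75 + 7.5 + 14.25 + 23 + 33.75 + 46.5] = 127.75.

127.75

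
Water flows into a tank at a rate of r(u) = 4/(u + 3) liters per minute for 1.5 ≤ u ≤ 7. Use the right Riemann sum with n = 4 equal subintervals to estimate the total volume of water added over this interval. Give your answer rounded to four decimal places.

Δu = (7 − 1.5)/4 = 1.375.
Right endpoints: 2.875, 4.25, 5.625, 7.
r(2.875) = 32/47, r(4.25) = 16/29, r(5.625) = 32/69, r(7) = 0.4.
Sum = Δu · [r(2.875) + r(4.25) + r(5.625) + r(7)].
Sum ≈ 2.8825.

2.8825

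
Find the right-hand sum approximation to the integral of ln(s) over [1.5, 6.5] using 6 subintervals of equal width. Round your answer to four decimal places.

7.1402

Δs = (6.5 − 1.5)/6 = 5/6.
Right endpoints: 7/3, 19/6, 4, 29/6, 17/3, 6.5.
f(7/3) ≈ 0.8473, f(19/6) ≈ 1.1527, f(4) ≈ 1.3863, f(29/6) ≈ 1.5755, f(17/3) ≈ 1.7346, f(6.5) ≈ 1.8718.
Sum = Δs · [f(7/3) + f(19/6) + f(4) + ...].
Sum ≈ 7.1402.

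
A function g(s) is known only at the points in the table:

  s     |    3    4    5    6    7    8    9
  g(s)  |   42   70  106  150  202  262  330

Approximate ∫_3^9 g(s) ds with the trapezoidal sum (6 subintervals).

Δs = 1.
T_6 = (1/2)·[42 + 2·70 + 2·106 + 2·150 + 2·202 + 2·262 + 330] = 976.

976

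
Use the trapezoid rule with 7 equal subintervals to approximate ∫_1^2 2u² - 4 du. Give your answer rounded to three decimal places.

Δu = (2 − 1)/7 = 1/7.
f(1) = -2, f(8/7) = -68/49, f(9/7) = -34/49, f(10/7) = 4/49, f(11/7) = 46/49, f(12/7) = 92/49, f(13/7) = 142/49, f(2) = 4.
T_7 = (Δu/2)·[f(u_0) + 2f(u_1) + ... + 2f(u_{6}) + f(u_7)].
Sum ≈ 0.673.

0.673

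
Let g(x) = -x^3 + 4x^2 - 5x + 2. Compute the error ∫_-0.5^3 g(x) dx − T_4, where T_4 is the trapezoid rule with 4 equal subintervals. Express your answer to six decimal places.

Exact integral: ∫_-0.5^3 g(x) dx ≈ 1.05729167.
T_4 ≈ 1.16894531.
Error ≈ 1.05729167 − 1.16894531 ≈ -0.111654.

-0.111654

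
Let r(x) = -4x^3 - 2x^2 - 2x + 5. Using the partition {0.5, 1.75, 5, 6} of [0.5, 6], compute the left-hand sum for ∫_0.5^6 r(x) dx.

-635.953125

Subinterval widths: 1.25, 3.25, 1.
Left endpoints: 0.5, 1.75, 5.
r(0.5) = 3, r(1.75) = -26.0625, r(5) = -555.
Sum = Σ Δx_i · r(x_i).
Sum = -635.953125.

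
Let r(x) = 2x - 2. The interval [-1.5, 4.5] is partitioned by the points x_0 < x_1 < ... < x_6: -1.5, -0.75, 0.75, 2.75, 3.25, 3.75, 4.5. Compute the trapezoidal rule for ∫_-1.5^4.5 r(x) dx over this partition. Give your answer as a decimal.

Subinterval widths: 0.75, 1.5, 2, 0.5, 0.5, 0.75.
r(-1.5) = -5, r(-0.75) = -3.5, r(0.75) = -0.5, r(2.75) = 3.5, r(3.25) = 4.5, r(3.75) = 5.5, r(4.5) = 7.
On each subinterval the trapezoid contributes (Δx_i/2)·[r(x_{i-1}) + r(x_i)].
Sum = 6.

6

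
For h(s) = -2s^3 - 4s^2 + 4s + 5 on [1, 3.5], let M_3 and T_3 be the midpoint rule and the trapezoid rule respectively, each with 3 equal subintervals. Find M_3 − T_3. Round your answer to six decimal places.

7.595486

M_3 ≈ -92.83275463.
T_3 ≈ -100.42824074.
M_3 − T_3 ≈ 7.595486.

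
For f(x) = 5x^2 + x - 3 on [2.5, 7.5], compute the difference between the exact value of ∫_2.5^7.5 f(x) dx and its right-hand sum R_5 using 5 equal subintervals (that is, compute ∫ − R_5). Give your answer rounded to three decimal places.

-131.667

Exact integral: ∫_2.5^7.5 f(x) dx ≈ 687.08333.
R_5 = 818.75.
Error ≈ 687.08333 − 818.75 ≈ -131.667.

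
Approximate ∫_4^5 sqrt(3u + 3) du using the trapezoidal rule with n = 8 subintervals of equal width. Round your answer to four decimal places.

4.0606

Δu = (5 − 4)/8 = 0.125.
f(4) ≈ 3.8730, f(4.125) ≈ 3.9211, f(4.25) ≈ 3.9686, f(4.375) ≈ 4.0156, f(4.5) ≈ 4.0620, f(4.625) ≈ 4.1079, f(4.75) ≈ 4.1533, f(4.875) ≈ 4.1982, f(5) ≈ 4.2426.
T_8 = (Δu/2)·[f(u_0) + 2f(u_1) + ... + 2f(u_{7}) + f(u_8)].
Sum ≈ 4.0606.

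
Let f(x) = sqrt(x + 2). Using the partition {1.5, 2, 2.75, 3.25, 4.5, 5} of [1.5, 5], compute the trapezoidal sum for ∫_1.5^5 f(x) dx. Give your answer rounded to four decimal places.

7.9770

Subinterval widths: 0.5, 0.75, 0.5, 1.25, 0.5.
f(1.5) ≈ 1.8708, f(2) ≈ 2.0000, f(2.75) ≈ 2.1794, f(3.25) ≈ 2.2913, f(4.5) ≈ 2.5495, f(5) ≈ 2.6458.
On each subinterval the trapezoid contributes (Δx_i/2)·[f(x_{i-1}) + f(x_i)].
Sum ≈ 7.9770.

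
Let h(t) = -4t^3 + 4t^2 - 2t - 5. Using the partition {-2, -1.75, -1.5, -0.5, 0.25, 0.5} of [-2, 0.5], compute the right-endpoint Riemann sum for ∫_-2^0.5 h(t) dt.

Subinterval widths: 0.25, 0.25, 1, 0.75, 0.25.
Right endpoints: -1.75, -1.5, -0.5, 0.25, 0.5.
h(-1.75) = 32.1875, h(-1.5) = 20.5, h(-0.5) = -2.5, h(0.25) = -5.3125, h(0.5) = -5.5.
Sum = Σ Δt_i · h(t_i).
Sum = 5.3125.

5.3125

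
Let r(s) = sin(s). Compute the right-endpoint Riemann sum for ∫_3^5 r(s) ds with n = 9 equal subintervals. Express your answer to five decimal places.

Δs = (5 − 3)/9 = 2/9.
Right endpoints: 29/9, 31/9, 11/3, 35/9, 37/9, 13/3, 41/9, 43/9, 5.
r(29/9) ≈ -0.08054, r(31/9) ≈ -0.29824, r(11/3) ≈ -0.50128, r(35/9) ≈ -0.67966, r(37/9) ≈ -0.82461, r(13/3) ≈ -0.92901, r(41/9) ≈ -0.98773, r(43/9) ≈ -0.99786, r(5) ≈ -0.95892.
Sum = Δs · [r(29/9) + r(31/9) + r(11/3) + ...].
Sum ≈ -1.39064.

-1.39064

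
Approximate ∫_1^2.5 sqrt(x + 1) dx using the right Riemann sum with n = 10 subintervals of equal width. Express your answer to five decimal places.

2.51373

Δx = (2.5 − 1)/10 = 0.15.
Right endpoints: 1.15, 1.3, 1.45, 1.6, 1.75, 1.9, 2.05, 2.2, 2.35, 2.5.
f(1.15) ≈ 1.46629, f(1.3) ≈ 1.51658, f(1.45) ≈ 1.56525, f(1.6) ≈ 1.61245, f(1.75) ≈ 1.65831, f(1.9) ≈ 1.70294, f(2.05) ≈ 1.74642, f(2.2) ≈ 1.78885, f(2.35) ≈ 1.83030, f(2.5) ≈ 1.87083.
Sum = Δx · [f(1.15) + f(1.3) + f(1.45) + ...].
Sum ≈ 2.51373.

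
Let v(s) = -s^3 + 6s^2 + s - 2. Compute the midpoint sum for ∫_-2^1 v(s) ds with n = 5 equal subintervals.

Δs = (1 − (-2))/5 = 0.6.
Midpoints: -1.7, -1.1, -0.5, 0.1, 0.7.
v(-1.7) = 18.553, v(-1.1) = 5.491, v(-0.5) = -0.875, v(0.1) = -1.841, v(0.7) = 1.297.
Sum = Δs · [v(-1.7) + v(-1.1) + v(-0.5) + v(0.1) + v(0.7)].
Sum = 13.575.

13.575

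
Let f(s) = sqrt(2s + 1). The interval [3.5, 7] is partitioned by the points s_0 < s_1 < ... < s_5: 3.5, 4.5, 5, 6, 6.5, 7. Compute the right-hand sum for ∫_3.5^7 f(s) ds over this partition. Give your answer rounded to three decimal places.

Subinterval widths: 1, 0.5, 1, 0.5, 0.5.
Right endpoints: 4.5, 5, 6, 6.5, 7.
f(4.5) ≈ 3.162, f(5) ≈ 3.317, f(6) ≈ 3.606, f(6.5) ≈ 3.742, f(7) ≈ 3.873.
Sum = Σ Δs_i · f(s_i).
Sum ≈ 12.233.

12.233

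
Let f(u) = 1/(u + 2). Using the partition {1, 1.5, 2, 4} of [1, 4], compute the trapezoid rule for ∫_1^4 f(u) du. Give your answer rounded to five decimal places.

Subinterval widths: 0.5, 0.5, 2.
f(1) = 1/3, f(1.5) = 2/7, f(2) = 0.25, f(4) = 1/6.
On each subinterval the trapezoid contributes (Δu_i/2)·[f(u_{i-1}) + f(u_i)].
Sum ≈ 0.70536.

0.70536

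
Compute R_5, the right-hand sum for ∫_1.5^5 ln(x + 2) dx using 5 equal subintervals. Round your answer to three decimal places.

Δx = (5 − 1.5)/5 = 0.7.
Right endpoints: 2.2, 2.9, 3.6, 4.3, 5.
f(2.2) ≈ 1.435, f(2.9) ≈ 1.589, f(3.6) ≈ 1.723, f(4.3) ≈ 1.841, f(5) ≈ 1.946.
Sum = Δx · [f(2.2) + f(2.9) + f(3.6) + f(4.3) + f(5)].
Sum ≈ 5.973.

5.973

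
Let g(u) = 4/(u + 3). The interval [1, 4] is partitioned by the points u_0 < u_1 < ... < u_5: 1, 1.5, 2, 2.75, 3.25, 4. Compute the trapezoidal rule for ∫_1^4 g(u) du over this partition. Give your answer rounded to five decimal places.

2.24351

Subinterval widths: 0.5, 0.5, 0.75, 0.5, 0.75.
g(1) = 1, g(1.5) = 8/9, g(2) = 0.8, g(2.75) = 16/23, g(3.25) = 0.64, g(4) = 4/7.
On each subinterval the trapezoid contributes (Δu_i/2)·[g(u_{i-1}) + g(u_i)].
Sum ≈ 2.24351.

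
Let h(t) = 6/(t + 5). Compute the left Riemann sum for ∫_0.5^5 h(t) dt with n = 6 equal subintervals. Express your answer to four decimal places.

Δt = (5 − 0.5)/6 = 0.75.
Left endpoints: 0.5, 1.25, 2, 2.75, 3.5, 4.25.
h(0.5) = 12/11, h(1.25) = 0.96, h(2) = 6/7, h(2.75) = 24/31, h(3.5) = 12/17, h(4.25) = 24/37.
Sum = Δt · [h(0.5) + h(1.25) + h(2) + ...].
Sum ≈ 3.7776.

3.7776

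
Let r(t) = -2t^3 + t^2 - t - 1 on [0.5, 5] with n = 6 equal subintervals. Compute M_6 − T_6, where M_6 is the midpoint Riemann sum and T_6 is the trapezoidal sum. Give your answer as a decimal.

9.80859375

M_6 = -284.44921875.
T_6 = -294.2578125.
M_6 − T_6 = 9.80859375.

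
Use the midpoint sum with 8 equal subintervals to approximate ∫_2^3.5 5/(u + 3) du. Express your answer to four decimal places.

1.3117

Δu = (3.5 − 2)/8 = 0.1875.
Midpoints: 2.09375, 2.28125, 2.46875, 2.65625, 2.84375, 3.03125, 3.21875, 3.40625.
f(2.09375) = 160/163, f(2.28125) = 160/169, f(2.46875) = 32/35, f(2.65625) = 160/181, f(2.84375) = 160/187, f(3.03125) = 160/193, f(3.21875) = 160/199, f(3.40625) = 32/41.
Sum = Δu · [f(2.09375) + f(2.28125) + f(2.46875) + ...].
Sum ≈ 1.3117.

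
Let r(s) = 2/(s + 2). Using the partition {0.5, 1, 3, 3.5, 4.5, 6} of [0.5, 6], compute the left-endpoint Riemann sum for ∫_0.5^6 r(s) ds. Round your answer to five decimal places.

2.75851

Subinterval widths: 0.5, 2, 0.5, 1, 1.5.
Left endpoints: 0.5, 1, 3, 3.5, 4.5.
r(0.5) = 0.8, r(1) = 2/3, r(3) = 0.4, r(3.5) = 4/11, r(4.5) = 4/13.
Sum = Σ Δs_i · r(s_i).
Sum ≈ 2.75851.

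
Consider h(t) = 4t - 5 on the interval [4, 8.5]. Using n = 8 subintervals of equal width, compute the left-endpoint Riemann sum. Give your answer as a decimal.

84.9375

Δt = (8.5 − 4)/8 = 0.5625.
Left endpoints: 4, 4.5625, 5.125, 5.6875, 6.25, 6.8125, 7.375, 7.9375.
h(4) = 11, h(4.5625) = 13.25, h(5.125) = 15.5, h(5.6875) = 17.75, h(6.25) = 20, h(6.8125) = 22.25, h(7.375) = 24.5, h(7.9375) = 26.75.
Sum = Δt · [h(4) + h(4.5625) + h(5.125) + ...].
Sum = 84.9375.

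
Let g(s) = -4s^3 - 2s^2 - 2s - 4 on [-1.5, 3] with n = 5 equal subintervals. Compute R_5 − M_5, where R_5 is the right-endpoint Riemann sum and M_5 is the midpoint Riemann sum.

R_5 = -192.42.
M_5 = -117.59625.
R_5 − M_5 = -74.82375.

-74.82375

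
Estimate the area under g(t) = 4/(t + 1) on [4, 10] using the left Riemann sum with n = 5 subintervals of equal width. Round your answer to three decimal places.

Δt = (10 − 4)/5 = 1.2.
Left endpoints: 4, 5.2, 6.4, 7.6, 8.8.
g(4) = 0.8, g(5.2) = 20/31, g(6.4) = 20/37, g(7.6) = 20/43, g(8.8) = 20/49.
Sum = Δt · [g(4) + g(5.2) + g(6.4) + g(7.6) + g(8.8)].
Sum ≈ 3.431.

3.431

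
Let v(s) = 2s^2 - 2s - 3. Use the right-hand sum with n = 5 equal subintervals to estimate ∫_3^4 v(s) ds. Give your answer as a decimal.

Δs = (4 − 3)/5 = 0.2.
Right endpoints: 3.2, 3.4, 3.6, 3.8, 4.
v(3.2) = 11.08, v(3.4) = 13.32, v(3.6) = 15.72, v(3.8) = 18.28, v(4) = 21.
Sum = Δs · [v(3.2) + v(3.4) + v(3.6) + v(3.8) + v(4)].
Sum = 15.88.

15.88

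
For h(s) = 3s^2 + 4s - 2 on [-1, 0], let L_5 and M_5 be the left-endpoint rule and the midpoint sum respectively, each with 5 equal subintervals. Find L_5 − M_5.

L_5 = -3.08.
M_5 = -3.01.
L_5 − M_5 = -0.07.

-0.07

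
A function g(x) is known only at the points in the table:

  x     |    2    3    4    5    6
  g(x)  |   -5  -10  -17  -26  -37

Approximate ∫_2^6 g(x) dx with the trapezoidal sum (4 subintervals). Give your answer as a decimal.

Δx = 1.
T_4 = (1/2)·[(-5) + 2·(-10) + 2·(-17) + 2·(-26) + (-37)] = -74.

-74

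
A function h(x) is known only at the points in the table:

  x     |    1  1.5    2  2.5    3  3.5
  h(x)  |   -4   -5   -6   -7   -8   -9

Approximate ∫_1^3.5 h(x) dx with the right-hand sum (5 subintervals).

Δx = 0.5.
Sum = 0.5·[(-5) + (-6) + (-7) + (-8) + (-9)] = -17.5.

-17.5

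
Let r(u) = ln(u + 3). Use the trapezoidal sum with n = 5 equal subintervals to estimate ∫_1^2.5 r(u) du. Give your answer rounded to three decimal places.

2.330

Δu = (2.5 − 1)/5 = 0.3.
r(1) ≈ 1.386, r(1.3) ≈ 1.459, r(1.6) ≈ 1.526, r(1.9) ≈ 1.589, r(2.2) ≈ 1.649, r(2.5) ≈ 1.705.
T_5 = (Δu/2)·[r(u_0) + 2r(u_1) + ... + 2r(u_{4}) + r(u_5)].
Sum ≈ 2.330.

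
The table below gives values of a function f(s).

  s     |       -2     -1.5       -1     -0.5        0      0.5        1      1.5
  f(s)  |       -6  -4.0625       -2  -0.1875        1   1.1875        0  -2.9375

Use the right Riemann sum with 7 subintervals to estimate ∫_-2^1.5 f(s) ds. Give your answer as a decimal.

Δs = 0.5.
Sum = 0.5·[(-4.0625) + (-2) + (-0.1875) + 1 + 1.1875 + 0 + (-2.9375)] = -3.5.

-3.5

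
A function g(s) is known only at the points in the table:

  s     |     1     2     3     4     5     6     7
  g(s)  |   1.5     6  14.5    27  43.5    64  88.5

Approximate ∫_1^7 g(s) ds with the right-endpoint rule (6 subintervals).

Δs = 1.
Sum = 1·[6 + 14.5 + 27 + 43.5 + 64 + 88.5] = 243.5.

243.5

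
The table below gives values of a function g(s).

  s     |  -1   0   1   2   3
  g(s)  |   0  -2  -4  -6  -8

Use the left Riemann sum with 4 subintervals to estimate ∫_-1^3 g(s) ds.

Δs = 1.
Sum = 1·[0 + (-2) + (-4) + (-6)] = -12.

-12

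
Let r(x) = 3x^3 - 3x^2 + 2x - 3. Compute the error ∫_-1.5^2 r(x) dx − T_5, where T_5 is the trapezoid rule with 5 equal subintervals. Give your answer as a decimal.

0.214375

Exact integral: ∫_-1.5^2 r(x) dx = -11.921875.
T_5 = -12.13625.
Error = -11.921875 − (-12.13625) = 0.214375.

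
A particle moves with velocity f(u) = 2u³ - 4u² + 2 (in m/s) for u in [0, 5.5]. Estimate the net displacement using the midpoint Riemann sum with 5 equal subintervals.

Δu = (5.5 − 0)/5 = 1.1.
Midpoints: 0.55, 1.65, 2.75, 3.85, 4.95.
f(0.55) = 1.12275, f(1.65) = 0.09425, f(2.75) = 13.34375, f(3.85) = 56.84325, f(4.95) = 146.56475.
Sum = Δu · [f(0.55) + f(1.65) + f(2.75) + f(3.85) + f(4.95)].
Sum = 239.765625.

239.765625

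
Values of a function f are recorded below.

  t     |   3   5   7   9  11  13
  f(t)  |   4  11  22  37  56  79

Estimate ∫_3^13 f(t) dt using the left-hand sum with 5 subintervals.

260

Δt = 2.
Sum = 2·[4 + 11 + 22 + 37 + 56] = 260.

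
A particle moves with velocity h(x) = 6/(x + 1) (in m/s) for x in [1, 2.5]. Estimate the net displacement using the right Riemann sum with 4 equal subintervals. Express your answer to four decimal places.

Δx = (2.5 − 1)/4 = 0.375.
Right endpoints: 1.375, 1.75, 2.125, 2.5.
h(1.375) = 48/19, h(1.75) = 24/11, h(2.125) = 1.92, h(2.5) = 12/7.
Sum = Δx · [h(1.375) + h(1.75) + h(2.125) + h(2.5)].
Sum ≈ 3.1284.

3.1284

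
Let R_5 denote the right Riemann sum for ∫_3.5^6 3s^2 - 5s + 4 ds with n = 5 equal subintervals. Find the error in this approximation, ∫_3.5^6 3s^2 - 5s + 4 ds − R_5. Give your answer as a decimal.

Exact integral: ∫_3.5^6 f(s) ds = 123.75.
R_5 = 138.75.
Error = 123.75 − 138.75 = -15.

-15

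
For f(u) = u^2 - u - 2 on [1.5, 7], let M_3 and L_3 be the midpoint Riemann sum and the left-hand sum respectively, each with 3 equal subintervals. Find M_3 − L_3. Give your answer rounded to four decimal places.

M_3 ≈ 77.292824.
L_3 ≈ 44.101852.
M_3 − L_3 ≈ 33.1910.

33.1910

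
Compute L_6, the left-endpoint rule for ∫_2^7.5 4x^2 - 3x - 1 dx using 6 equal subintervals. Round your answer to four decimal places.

Δx = (7.5 − 2)/6 = 11/12.
Left endpoints: 2, 35/12, 23/6, 4.75, 17/3, 79/12.
f(2) = 9, f(35/12) = 437/18, f(23/6) = 833/18, f(4.75) = 75, f(17/3) = 994/9, f(79/12) = 2747/18.
Sum = Δx · [f(2) + f(35/12) + f(23/6) + ...].
Sum ≈ 382.8102.

382.8102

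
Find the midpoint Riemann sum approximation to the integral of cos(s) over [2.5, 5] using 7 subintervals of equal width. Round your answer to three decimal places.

Δs = (5 − 2.5)/7 = 5/14.
Midpoints: 75/28, 85/28, 95/28, 3.75, 115/28, 125/28, 135/28.
f(75/28) ≈ -0.895, f(85/28) ≈ -0.994, f(95/28) ≈ -0.969, f(3.75) ≈ -0.821, f(115/28) ≈ -0.569, f(125/28) ≈ -0.246, f(135/28) ≈ 0.109.
Sum = Δs · [f(75/28) + f(85/28) + f(95/28) + ...].
Sum ≈ -1.566.

-1.566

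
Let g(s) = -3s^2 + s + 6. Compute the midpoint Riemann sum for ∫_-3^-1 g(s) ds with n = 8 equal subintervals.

Δs = (-1 − (-3))/8 = 0.25.
Midpoints: -2.875, -2.625, -2.375, -2.125, -1.875, -1.625, -1.375, -1.125.
g(-2.875) = -21.671875, g(-2.625) = -17.296875, g(-2.375) = -13.296875, g(-2.125) = -9.671875, g(-1.875) = -6.421875, g(-1.625) = -3.546875, g(-1.375) = -1.046875, g(-1.125) = 1.078125.
Sum = Δs · [g(-2.875) + g(-2.625) + g(-2.375) + ...].
Sum = -17.96875.

-17.96875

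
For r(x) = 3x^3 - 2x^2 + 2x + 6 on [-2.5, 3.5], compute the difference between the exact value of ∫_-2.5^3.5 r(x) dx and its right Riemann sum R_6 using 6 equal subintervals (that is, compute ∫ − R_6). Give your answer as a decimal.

-90.25

Exact integral: ∫_-2.5^3.5 r(x) dx = 86.25.
R_6 = 176.5.
Error = 86.25 − 176.5 = -90.25.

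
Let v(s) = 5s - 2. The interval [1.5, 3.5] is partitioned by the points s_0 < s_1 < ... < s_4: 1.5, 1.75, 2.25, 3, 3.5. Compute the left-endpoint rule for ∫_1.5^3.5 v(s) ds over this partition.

18.1875

Subinterval widths: 0.25, 0.5, 0.75, 0.5.
Left endpoints: 1.5, 1.75, 2.25, 3.
v(1.5) = 5.5, v(1.75) = 6.75, v(2.25) = 9.25, v(3) = 13.
Sum = Σ Δs_i · v(s_i).
Sum = 18.1875.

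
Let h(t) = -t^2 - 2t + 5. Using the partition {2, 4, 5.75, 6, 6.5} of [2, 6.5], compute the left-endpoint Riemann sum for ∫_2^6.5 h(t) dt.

-70.640625

Subinterval widths: 2, 1.75, 0.25, 0.5.
Left endpoints: 2, 4, 5.75, 6.
h(2) = -3, h(4) = -19, h(5.75) = -39.5625, h(6) = -43.
Sum = Σ Δt_i · h(t_i).
Sum = -70.640625.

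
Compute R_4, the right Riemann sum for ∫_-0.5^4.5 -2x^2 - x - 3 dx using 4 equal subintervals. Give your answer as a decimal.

Δx = (4.5 − (-0.5))/4 = 1.25.
Right endpoints: 0.75, 2, 3.25, 4.5.
f(0.75) = -4.875, f(2) = -13, f(3.25) = -27.375, f(4.5) = -48.
Sum = Δx · [f(0.75) + f(2) + f(3.25) + f(4.5)].
Sum = -116.5625.

-116.5625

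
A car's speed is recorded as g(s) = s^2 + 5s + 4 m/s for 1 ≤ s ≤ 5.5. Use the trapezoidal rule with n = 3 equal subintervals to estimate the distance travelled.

Δs = (5.5 − 1)/3 = 1.5.
g(1) = 10, g(2.5) = 22.75, g(4) = 40, g(5.5) = 61.75.
T_3 = (Δs/2)·[g(s_0) + 2g(s_1) + 2g(s_2) + g(s_3)].
Sum = 147.9375.

147.9375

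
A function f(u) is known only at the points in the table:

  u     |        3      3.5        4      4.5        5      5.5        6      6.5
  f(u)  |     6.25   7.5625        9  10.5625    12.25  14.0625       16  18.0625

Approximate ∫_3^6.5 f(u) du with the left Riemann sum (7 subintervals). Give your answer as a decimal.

37.84375

Δu = 0.5.
Sum = 0.5·[6.25 + 7.5625 + 9 + 10.5625 + 12.25 + 14.0625 + 16] = 37.84375.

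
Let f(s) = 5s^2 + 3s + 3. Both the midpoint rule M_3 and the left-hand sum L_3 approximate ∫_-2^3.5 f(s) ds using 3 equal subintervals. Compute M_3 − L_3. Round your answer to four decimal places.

M_3 ≈ 105.964120.
L_3 ≈ 76.134259.
M_3 − L_3 ≈ 29.8299.

29.8299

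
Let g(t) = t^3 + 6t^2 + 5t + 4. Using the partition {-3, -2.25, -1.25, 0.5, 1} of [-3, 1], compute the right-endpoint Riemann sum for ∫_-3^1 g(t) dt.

Subinterval widths: 0.75, 1, 1.75, 0.5.
Right endpoints: -2.25, -1.25, 0.5, 1.
g(-2.25) = 11.734375, g(-1.25) = 5.171875, g(0.5) = 8.125, g(1) = 16.
Sum = Σ Δt_i · g(t_i).
Sum = 36.19140625.

36.19140625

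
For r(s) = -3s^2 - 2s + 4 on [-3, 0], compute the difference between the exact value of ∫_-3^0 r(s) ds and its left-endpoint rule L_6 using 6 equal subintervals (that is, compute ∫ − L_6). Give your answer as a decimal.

5.625

Exact integral: ∫_-3^0 r(s) ds = -6.
L_6 = -11.625.
Error = -6 − (-11.625) = 5.625.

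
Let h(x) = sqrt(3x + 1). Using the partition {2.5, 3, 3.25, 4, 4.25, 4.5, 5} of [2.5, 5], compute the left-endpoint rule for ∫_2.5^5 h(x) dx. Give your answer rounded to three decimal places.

Subinterval widths: 0.5, 0.25, 0.75, 0.25, 0.25, 0.5.
Left endpoints: 2.5, 3, 3.25, 4, 4.25, 4.5.
h(2.5) ≈ 2.915, h(3) ≈ 3.162, h(3.25) ≈ 3.279, h(4) ≈ 3.606, h(4.25) ≈ 3.708, h(4.5) ≈ 3.808.
Sum = Σ Δx_i · h(x_i).
Sum ≈ 8.440.

8.440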